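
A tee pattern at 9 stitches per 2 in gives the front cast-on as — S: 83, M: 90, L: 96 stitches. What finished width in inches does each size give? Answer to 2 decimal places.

S 18.44 inches; M 20.00 inches; L 21.33 inches.

9/2 = 4.5 sts per in.
S: 83 / 4.5 = 18.444 → 18.44 in.
M: 90 / 4.5 = 20.000 → 20.00 in.
L: 96 / 4.5 = 21.333 → 21.33 in.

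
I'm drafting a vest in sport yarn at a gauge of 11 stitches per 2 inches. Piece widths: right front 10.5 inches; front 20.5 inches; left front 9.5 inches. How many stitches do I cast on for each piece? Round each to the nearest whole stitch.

Rate = 11/2 = 5.5 sts per in.
right front: 10.5 × 5.5 = 57.75 → 58.
front: 20.5 × 5.5 = 112.75 → 113.
left front: 9.5 × 5.5 = 52.25 → 52.

right front 58; front 113; left front 52.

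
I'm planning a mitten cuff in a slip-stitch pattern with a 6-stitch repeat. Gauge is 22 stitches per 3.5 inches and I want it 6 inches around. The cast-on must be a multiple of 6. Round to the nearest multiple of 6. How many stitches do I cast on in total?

22 / 3.5 = 6.286 sts per inch.
6 × 6.286 = 37.71 sts.
Nearest multiple of 6: 36.

36 stitches.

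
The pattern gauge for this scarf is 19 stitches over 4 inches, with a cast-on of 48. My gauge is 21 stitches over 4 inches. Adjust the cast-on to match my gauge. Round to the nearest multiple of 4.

Scale factor = 21 / 19 = 1.105.
48 × 21 / 19 = 53.05 sts.
→ 52 sts.

52 stitches.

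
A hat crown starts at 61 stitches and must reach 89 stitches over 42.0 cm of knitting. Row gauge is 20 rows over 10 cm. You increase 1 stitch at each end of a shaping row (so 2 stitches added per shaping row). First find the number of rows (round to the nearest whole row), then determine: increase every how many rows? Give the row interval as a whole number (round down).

Rows = 42.0 × 2 = 84.0 → 84 rows.
Stitches to add: 28 → 14 shaping rows (at 2 st each).
84 / 14 = 6.00 → every 6 rows.

Increase every 6th row.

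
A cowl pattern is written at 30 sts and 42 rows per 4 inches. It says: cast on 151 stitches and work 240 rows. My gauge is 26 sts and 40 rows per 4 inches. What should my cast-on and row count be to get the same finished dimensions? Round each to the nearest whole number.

Stitches: 151 × 26/30 = 130.87 → 131.
Rows: 240 × 40/42 = 228.57 → 229.

Cast on 131 stitches; work 229 rows.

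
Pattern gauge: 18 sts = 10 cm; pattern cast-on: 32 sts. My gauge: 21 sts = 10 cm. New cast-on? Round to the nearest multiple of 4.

Scale factor = 21 / 18 = 1.167.
32 × 21 / 18 = 37.33 sts.
→ 36 sts.

CO 36 sts.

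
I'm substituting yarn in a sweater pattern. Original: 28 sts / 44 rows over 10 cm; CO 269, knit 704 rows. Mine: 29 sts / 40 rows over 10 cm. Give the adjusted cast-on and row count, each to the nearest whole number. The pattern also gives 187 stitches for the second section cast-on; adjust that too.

Stitches: 269 × 29/28 = 278.61 → 279.
Rows: 704 × 40/44 = 640.00 → 640.
second section cast-on: 187 × 29/28 = 193.68 → 194.

Cast on 279 stitches; work 640 rows; second section cast-on 194 stitches.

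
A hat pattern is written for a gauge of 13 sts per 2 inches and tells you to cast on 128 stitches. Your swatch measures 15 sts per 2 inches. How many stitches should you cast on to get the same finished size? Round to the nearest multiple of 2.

Scale factor = 15 / 13 = 1.154.
128 × 15 / 13 = 147.69 sts.
→ 148 sts.

Cast on 148 stitches.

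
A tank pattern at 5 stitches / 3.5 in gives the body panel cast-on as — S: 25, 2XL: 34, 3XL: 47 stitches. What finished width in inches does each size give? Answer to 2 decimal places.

5/3.5 = 1.429 sts per in.
S: 25 / 1.429 = 17.500 → 17.50 in.
2XL: 34 / 1.429 = 23.800 → 23.80 in.
3XL: 47 / 1.429 = 32.900 → 32.90 in.

S 17.50 inches; 2XL 23.80 inches; 3XL 32.90 inches.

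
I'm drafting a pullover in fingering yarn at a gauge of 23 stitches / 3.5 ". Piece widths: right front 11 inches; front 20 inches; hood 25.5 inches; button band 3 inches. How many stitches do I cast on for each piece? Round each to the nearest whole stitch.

right front 72; front 131; hood 168; button band 20.

Rate = 23/3.5 = 6.571 sts per in.
right front: 11 × 6.571 = 72.29 → 72.
front: 20 × 6.571 = 131.43 → 131.
hood: 25.5 × 6.571 = 167.57 → 168.
button band: 3 × 6.571 = 19.71 → 20.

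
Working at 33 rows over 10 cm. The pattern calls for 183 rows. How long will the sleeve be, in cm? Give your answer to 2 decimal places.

55.45 cm.

33 rows / 10 cm = 3.3 rows per cm.
183 / 3.3 = 55.455 cm.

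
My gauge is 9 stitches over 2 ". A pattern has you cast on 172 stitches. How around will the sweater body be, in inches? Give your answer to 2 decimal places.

9 stitches / 2 inch = 4.5 stitches per inch.
172 / 4.5 = 38.222 inches.

38.22 inches.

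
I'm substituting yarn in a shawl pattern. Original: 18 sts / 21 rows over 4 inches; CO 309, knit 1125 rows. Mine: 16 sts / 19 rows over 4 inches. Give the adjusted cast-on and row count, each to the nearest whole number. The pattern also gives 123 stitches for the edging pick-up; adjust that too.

Cast on 275 stitches; work 1018 rows; edging pick-up 109 stitches.

Stitches: 309 × 16/18 = 274.67 → 275.
Rows: 1125 × 19/21 = 1017.86 → 1018.
edging pick-up: 123 × 16/18 = 109.33 → 109.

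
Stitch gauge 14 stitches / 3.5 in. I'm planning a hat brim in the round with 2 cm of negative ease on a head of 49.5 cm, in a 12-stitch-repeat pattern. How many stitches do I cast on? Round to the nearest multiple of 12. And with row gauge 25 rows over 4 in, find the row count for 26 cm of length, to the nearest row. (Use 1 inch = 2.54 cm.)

Cast on 72 stitches; work 64 rows.

Finished = 49.5 − 2 = 47.5 cm.
47.5 cm × 1/2.54 = 18.70 inches.
14/3.5 = 4 sts per in; 18.70 × 4 = 74.80 sts.
Nearest multiple of 12 → 72.
26 cm = 10.24 inches; × 6.25 = 63.98 → 64 rows.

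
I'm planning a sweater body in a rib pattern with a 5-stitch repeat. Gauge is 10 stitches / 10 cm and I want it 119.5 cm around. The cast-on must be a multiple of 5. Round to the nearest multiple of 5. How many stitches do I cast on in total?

10 / 10 = 1 sts per cm.
119.5 × 1 = 119.50 sts.
Nearest multiple of 5: 120.

CO 120 sts.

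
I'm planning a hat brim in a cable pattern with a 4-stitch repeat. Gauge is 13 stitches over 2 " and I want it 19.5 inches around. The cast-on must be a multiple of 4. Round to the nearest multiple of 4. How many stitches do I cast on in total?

13 / 2 = 6.5 sts per inch.
19.5 × 6.5 = 126.75 sts.
Nearest multiple of 4: 128.

CO 128 sts.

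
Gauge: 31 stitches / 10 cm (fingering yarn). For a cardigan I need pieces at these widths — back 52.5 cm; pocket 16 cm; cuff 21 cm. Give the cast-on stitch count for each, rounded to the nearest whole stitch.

back 163; pocket 50; cuff 65.

Rate = 31/10 = 3.1 sts per cm.
back: 52.5 × 3.1 = 162.75 → 163.
pocket: 16 × 3.1 = 49.60 → 50.
cuff: 21 × 3.1 = 65.10 → 65.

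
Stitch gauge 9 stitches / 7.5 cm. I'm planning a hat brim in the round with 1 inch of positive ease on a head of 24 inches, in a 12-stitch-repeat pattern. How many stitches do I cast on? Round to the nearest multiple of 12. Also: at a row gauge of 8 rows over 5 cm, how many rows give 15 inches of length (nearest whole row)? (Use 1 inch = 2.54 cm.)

Finished = 24 + 1 = 25 inches.
25 inches × 2.54 = 63.50 cm.
9/7.5 = 1.2 sts per cm; 63.50 × 1.2 = 76.20 sts.
Nearest multiple of 12 → 72.
15 inches = 38.10 cm; × 1.6 = 60.96 → 61 rows.

Cast on 72 stitches; work 61 rows.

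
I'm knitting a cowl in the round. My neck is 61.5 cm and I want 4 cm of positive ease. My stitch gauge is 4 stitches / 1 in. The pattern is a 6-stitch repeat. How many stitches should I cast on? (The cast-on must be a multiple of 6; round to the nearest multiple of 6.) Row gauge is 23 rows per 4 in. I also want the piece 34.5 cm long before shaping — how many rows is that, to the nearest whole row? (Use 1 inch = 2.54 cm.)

Cast on 102 stitches; work 78 rows.

Finished = 61.5 + 4 = 65.5 cm.
65.5 cm × 1/2.54 = 25.79 inches.
4/1 = 4 sts per in; 25.79 × 4 = 103.15 sts.
Nearest multiple of 6 → 102.
34.5 cm = 13.58 inches; × 5.75 = 78.10 → 78 rows.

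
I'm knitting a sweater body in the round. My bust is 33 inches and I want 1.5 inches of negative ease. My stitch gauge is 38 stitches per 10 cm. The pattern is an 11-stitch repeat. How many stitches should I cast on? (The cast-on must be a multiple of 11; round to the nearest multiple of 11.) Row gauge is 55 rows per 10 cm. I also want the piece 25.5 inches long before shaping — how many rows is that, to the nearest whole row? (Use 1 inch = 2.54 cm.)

Finished = 33 − 1.5 = 31.5 inches.
31.5 inches × 2.54 = 80.01 cm.
38/10 = 3.8 sts per cm; 80.01 × 3.8 = 304.04 sts.
Nearest multiple of 11 → 308.
25.5 inches = 64.77 cm; × 5.5 = 356.24 → 356 rows.

Cast on 308 stitches; work 356 rows.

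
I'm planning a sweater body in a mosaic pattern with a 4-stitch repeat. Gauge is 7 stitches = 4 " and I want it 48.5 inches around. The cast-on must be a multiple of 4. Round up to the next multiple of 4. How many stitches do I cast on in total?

7 / 4 = 1.75 sts per inch.
48.5 × 1.75 = 84.88 sts.
Next multiple of 4: 88.

CO 88 sts.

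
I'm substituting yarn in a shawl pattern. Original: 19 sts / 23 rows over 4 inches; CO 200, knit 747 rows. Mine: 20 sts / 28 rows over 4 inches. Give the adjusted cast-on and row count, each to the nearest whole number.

Stitches: 200 × 20/19 = 210.53 → 211.
Rows: 747 × 28/23 = 909.39 → 909.

Cast on 211 stitches; work 909 rows.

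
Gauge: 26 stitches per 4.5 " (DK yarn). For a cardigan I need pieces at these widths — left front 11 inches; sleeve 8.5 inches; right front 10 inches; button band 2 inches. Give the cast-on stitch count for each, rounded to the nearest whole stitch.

Rate = 26/4.5 = 5.778 sts per in.
left front: 11 × 5.778 = 63.56 → 64.
sleeve: 8.5 × 5.778 = 49.11 → 49.
right front: 10 × 5.778 = 57.78 → 58.
button band: 2 × 5.778 = 11.56 → 12.

left front 64; sleeve 49; right front 58; button band 12.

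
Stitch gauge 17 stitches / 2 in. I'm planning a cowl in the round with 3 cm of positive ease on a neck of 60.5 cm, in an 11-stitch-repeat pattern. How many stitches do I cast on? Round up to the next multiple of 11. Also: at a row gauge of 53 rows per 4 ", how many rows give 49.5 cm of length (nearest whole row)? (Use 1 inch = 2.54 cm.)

Cast on 220 stitches; work 258 rows.

Finished = 60.5 + 3 = 63.5 cm.
63.5 cm × 1/2.54 = 25.00 inches.
17/2 = 8.5 sts per in; 25.00 × 8.5 = 212.50 sts.
Next multiple of 11 → 220.
49.5 cm = 19.49 inches; × 13.25 = 258.22 → 258 rows.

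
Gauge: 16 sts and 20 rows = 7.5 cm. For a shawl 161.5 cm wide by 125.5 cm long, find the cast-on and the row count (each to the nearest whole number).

Cast on 345 stitches and work 335 rows.

Stitch gauge = 16/7.5 = 2.133 sts/cm; 161.5 × 2.133 = 344.53 → 345 sts.
Row gauge = 20/7.5 = 2.667 rows/cm; 125.5 × 2.667 = 334.67 → 335 rows.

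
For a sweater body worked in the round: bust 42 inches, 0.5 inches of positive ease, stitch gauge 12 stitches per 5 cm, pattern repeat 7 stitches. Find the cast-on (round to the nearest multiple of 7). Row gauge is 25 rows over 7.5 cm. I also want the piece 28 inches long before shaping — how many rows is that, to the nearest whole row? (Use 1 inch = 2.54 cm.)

Finished = 42 + 0.5 = 42.5 inches.
42.5 inches × 2.54 = 107.95 cm.
12/5 = 2.4 sts per cm; 107.95 × 2.4 = 259.08 sts.
Nearest multiple of 7 → 259.
28 inches = 71.12 cm; × 3.333 = 237.07 → 237 rows.

Cast on 259 stitches; work 237 rows.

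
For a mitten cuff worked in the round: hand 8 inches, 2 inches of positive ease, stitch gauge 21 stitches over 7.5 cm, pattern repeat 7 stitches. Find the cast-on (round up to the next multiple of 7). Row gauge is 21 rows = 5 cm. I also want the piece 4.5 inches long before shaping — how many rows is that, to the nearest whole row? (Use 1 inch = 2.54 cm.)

Finished = 8 + 2 = 10 inches.
10 inches × 2.54 = 25.40 cm.
21/7.5 = 2.8 sts per cm; 25.40 × 2.8 = 71.12 sts.
Next multiple of 7 → 77.
4.5 inches = 11.43 cm; × 4.2 = 48.01 → 48 rows.

Cast on 77 stitches; work 48 rows.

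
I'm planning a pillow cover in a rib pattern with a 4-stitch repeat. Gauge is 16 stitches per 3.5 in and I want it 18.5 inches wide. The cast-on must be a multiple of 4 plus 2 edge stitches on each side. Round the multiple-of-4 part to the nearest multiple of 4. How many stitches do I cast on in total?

16 / 3.5 = 4.571 sts per inch.
18.5 × 4.571 = 84.57 sts.
Less 4 edge sts → 80.57 for the repeat.
Nearest multiple of 4: 80.
Add back 4 edge sts → 84.

Cast on 84 stitches.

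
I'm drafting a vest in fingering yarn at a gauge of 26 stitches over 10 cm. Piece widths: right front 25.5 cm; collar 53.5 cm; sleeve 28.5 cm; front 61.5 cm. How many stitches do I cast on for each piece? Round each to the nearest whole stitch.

right front 66; collar 139; sleeve 74; front 160.

Rate = 26/10 = 2.6 sts per cm.
right front: 25.5 × 2.6 = 66.30 → 66.
collar: 53.5 × 2.6 = 139.10 → 139.
sleeve: 28.5 × 2.6 = 74.10 → 74.
front: 61.5 × 2.6 = 159.90 → 160.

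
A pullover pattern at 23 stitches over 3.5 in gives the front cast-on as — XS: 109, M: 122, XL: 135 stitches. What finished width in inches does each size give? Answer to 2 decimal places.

23/3.5 = 6.571 sts per in.
XS: 109 / 6.571 = 16.587 → 16.59 in.
M: 122 / 6.571 = 18.565 → 18.57 in.
XL: 135 / 6.571 = 20.543 → 20.54 in.

XS 16.59 inches; M 18.57 inches; XL 20.54 inches.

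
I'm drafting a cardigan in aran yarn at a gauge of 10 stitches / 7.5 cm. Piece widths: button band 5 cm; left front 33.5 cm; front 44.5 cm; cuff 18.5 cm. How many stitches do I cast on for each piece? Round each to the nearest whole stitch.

button band 7; left front 45; front 59; cuff 25.

Rate = 10/7.5 = 1.333 sts per cm.
button band: 5 × 1.333 = 6.67 → 7.
left front: 33.5 × 1.333 = 44.67 → 45.
front: 44.5 × 1.333 = 59.33 → 59.
cuff: 18.5 × 1.333 = 24.67 → 25.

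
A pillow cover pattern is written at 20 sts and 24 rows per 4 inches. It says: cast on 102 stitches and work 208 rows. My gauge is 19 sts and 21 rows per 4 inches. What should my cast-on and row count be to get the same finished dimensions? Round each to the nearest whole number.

Cast on 97 stitches; work 182 rows.

Stitches: 102 × 19/20 = 96.90 → 97.
Rows: 208 × 21/24 = 182.00 → 182.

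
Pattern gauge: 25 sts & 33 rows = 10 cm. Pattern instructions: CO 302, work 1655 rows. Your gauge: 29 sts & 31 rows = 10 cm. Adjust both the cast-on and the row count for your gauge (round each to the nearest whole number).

Cast on 350 stitches; work 1555 rows.

Stitches: 302 × 29/25 = 350.32 → 350.
Rows: 1655 × 31/33 = 1554.70 → 1555.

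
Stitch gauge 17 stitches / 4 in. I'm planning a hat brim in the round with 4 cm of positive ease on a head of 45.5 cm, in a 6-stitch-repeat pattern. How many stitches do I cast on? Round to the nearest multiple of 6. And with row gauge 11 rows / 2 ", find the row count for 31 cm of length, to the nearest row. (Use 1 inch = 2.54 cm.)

Finished = 45.5 + 4 = 49.5 cm.
49.5 cm × 1/2.54 = 19.49 inches.
17/4 = 4.25 sts per in; 19.49 × 4.25 = 82.82 sts.
Nearest multiple of 6 → 84.
31 cm = 12.20 inches; × 5.5 = 67.13 → 67 rows.

Cast on 84 stitches; work 67 rows.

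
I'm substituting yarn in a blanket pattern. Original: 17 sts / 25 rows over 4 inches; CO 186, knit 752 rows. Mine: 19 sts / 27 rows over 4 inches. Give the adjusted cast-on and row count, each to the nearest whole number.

Cast on 208 stitches; work 812 rows.

Stitches: 186 × 19/17 = 207.88 → 208.
Rows: 752 × 27/25 = 812.16 → 812.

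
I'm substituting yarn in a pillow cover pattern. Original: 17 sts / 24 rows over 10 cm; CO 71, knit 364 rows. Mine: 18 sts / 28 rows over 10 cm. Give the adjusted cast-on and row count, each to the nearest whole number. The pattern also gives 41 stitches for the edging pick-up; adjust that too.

Stitches: 71 × 18/17 = 75.18 → 75.
Rows: 364 × 28/24 = 424.67 → 425.
edging pick-up: 41 × 18/17 = 43.41 → 43.

Cast on 75 stitches; work 425 rows; edging pick-up 43 stitches.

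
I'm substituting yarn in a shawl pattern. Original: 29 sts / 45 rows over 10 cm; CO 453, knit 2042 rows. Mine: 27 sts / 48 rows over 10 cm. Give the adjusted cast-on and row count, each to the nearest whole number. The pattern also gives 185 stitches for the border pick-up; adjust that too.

Cast on 422 stitches; work 2178 rows; border pick-up 172 stitches.

Stitches: 453 × 27/29 = 421.76 → 422.
Rows: 2042 × 48/45 = 2178.13 → 2178.
border pick-up: 185 × 27/29 = 172.24 → 172.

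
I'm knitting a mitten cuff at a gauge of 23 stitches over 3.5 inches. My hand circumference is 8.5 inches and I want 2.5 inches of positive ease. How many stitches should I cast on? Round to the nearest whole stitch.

Finished = 8.5 + 2.5 = 11 in.
23 / 3.5 = 6.571 sts per inch.
11.00 × 6.571 = 72.29 sts.
→ 72 sts.

72 stitches.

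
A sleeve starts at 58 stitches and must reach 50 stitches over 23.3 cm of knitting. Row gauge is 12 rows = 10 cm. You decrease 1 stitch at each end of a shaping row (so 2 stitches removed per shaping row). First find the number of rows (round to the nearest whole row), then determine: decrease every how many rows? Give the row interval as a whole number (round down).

Decrease every 7th row.

Rows = 23.3 × 1.2 = 28.0 → 28 rows.
Stitches to remove: 8 → 4 shaping rows (at 2 st each).
28 / 4 = 7.00 → every 7 rows.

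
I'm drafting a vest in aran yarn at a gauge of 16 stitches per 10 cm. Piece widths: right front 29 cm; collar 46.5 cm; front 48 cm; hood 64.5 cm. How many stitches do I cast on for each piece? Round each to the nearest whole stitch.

Rate = 16/10 = 1.6 sts per cm.
right front: 29 × 1.6 = 46.40 → 46.
collar: 46.5 × 1.6 = 74.40 → 74.
front: 48 × 1.6 = 76.80 → 77.
hood: 64.5 × 1.6 = 103.20 → 103.

right front 46; collar 74; front 77; hood 103.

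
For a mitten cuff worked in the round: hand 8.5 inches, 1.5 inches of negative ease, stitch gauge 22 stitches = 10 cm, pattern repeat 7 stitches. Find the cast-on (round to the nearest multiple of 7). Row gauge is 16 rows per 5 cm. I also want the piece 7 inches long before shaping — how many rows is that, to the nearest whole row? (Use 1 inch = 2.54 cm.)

Finished = 8.5 − 1.5 = 7 inches.
7 inches × 2.54 = 17.78 cm.
22/10 = 2.2 sts per cm; 17.78 × 2.2 = 39.12 sts.
Nearest multiple of 7 → 42.
7 inches = 17.78 cm; × 3.2 = 56.90 → 57 rows.

Cast on 42 stitches; work 57 rows.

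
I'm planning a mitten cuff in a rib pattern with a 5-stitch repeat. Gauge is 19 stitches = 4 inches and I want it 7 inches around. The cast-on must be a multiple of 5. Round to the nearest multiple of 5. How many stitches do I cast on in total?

Cast on 35 stitches.

19 / 4 = 4.75 sts per inch.
7 × 4.75 = 33.25 sts.
Nearest multiple of 5: 35.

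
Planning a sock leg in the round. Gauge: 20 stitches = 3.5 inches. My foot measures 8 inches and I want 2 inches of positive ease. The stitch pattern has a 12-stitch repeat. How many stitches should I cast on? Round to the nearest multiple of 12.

CO 60 sts.

Finished = 8 + 2 = 10 inches.
20 / 3.5 = 5.714 sts/in.
10 × 5.714 = 57.14 sts.
Nearest multiple of 12: 60.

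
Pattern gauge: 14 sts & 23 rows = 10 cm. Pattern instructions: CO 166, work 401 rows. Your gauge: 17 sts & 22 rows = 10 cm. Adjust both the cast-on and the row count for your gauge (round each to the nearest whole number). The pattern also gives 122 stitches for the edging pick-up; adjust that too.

Cast on 202 stitches; work 384 rows; edging pick-up 148 stitches.

Stitches: 166 × 17/14 = 201.57 → 202.
Rows: 401 × 22/23 = 383.57 → 384.
edging pick-up: 122 × 17/14 = 148.14 → 148.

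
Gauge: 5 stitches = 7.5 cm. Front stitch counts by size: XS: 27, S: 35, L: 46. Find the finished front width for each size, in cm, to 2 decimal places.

XS 40.50 cm; S 52.50 cm; L 69.00 cm.

5/7.5 = 0.667 sts per cm.
XS: 27 / 0.667 = 40.500 → 40.50 cm.
S: 35 / 0.667 = 52.500 → 52.50 cm.
L: 46 / 0.667 = 69.000 → 69.00 cm.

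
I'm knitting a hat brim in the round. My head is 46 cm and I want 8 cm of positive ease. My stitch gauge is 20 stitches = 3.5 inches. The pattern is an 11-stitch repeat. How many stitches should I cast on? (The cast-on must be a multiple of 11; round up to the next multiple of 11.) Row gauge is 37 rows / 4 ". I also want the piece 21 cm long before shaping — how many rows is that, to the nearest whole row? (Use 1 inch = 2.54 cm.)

Cast on 132 stitches; work 76 rows.

Finished = 46 + 8 = 54 cm.
54 cm × 1/2.54 = 21.26 inches.
20/3.5 = 5.714 sts per in; 21.26 × 5.714 = 121.48 sts.
Next multiple of 11 → 132.
21 cm = 8.27 inches; × 9.25 = 76.48 → 76 rows.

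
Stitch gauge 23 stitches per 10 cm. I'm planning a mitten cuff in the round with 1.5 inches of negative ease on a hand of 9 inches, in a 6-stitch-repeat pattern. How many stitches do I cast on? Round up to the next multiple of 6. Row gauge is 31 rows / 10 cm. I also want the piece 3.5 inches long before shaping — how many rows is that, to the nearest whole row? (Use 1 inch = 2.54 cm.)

Finished = 9 − 1.5 = 7.5 inches.
7.5 inches × 2.54 = 19.05 cm.
23/10 = 2.3 sts per cm; 19.05 × 2.3 = 43.81 sts.
Next multiple of 6 → 48.
3.5 inches = 8.89 cm; × 3.1 = 27.56 → 28 rows.

Cast on 48 stitches; work 28 rows.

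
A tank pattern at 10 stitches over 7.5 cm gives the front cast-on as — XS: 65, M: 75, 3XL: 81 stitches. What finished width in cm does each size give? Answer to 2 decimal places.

XS 48.75 cm; M 56.25 cm; 3XL 60.75 cm.

10/7.5 = 1.333 sts per cm.
XS: 65 / 1.333 = 48.750 → 48.75 cm.
M: 75 / 1.333 = 56.250 → 56.25 cm.
3XL: 81 / 1.333 = 60.750 → 60.75 cm.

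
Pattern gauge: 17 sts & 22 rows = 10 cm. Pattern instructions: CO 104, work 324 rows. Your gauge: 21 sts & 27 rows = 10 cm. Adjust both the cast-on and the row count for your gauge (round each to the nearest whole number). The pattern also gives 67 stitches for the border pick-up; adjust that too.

Cast on 128 stitches; work 398 rows; border pick-up 83 stitches.

Stitches: 104 × 21/17 = 128.47 → 128.
Rows: 324 × 27/22 = 397.64 → 398.
border pick-up: 67 × 21/17 = 82.76 → 83.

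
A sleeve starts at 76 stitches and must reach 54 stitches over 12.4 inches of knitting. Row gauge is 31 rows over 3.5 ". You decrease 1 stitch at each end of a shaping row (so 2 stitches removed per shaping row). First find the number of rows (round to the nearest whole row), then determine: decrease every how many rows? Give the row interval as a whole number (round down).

Decrease every 10th row.

Rows = 12.4 × 8.857 = 109.8 → 110 rows.
Stitches to remove: 22 → 11 shaping rows (at 2 st each).
110 / 11 = 10.00 → every 10 rows.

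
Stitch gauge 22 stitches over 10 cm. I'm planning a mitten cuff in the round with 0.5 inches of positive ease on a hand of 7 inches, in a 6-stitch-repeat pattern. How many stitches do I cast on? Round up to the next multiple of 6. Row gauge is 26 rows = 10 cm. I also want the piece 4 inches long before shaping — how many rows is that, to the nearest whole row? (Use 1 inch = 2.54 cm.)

Finished = 7 + 0.5 = 7.5 inches.
7.5 inches × 2.54 = 19.05 cm.
22/10 = 2.2 sts per cm; 19.05 × 2.2 = 41.91 sts.
Next multiple of 6 → 42.
4 inches = 10.16 cm; × 2.6 = 26.42 → 26 rows.

Cast on 42 stitches; work 26 rows.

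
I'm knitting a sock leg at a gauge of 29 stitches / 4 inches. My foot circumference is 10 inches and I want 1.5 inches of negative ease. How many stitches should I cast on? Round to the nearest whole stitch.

Finished = 10 − 1.5 = 8.5 in.
29 / 4 = 7.25 sts per inch.
8.50 × 7.25 = 61.62 sts.
→ 62 sts.

CO 62 sts.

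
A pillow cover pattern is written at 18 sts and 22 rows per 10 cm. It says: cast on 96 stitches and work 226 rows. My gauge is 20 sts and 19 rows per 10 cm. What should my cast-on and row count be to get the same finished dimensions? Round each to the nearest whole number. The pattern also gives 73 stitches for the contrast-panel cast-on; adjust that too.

Stitches: 96 × 20/18 = 106.67 → 107.
Rows: 226 × 19/22 = 195.18 → 195.
contrast-panel cast-on: 73 × 20/18 = 81.11 → 81.

Cast on 107 stitches; work 195 rows; contrast-panel cast-on 81 stitches.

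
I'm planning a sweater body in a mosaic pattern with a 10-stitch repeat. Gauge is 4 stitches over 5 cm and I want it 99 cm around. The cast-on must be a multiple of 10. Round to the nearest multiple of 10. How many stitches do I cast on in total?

CO 80 sts.

4 / 5 = 0.8 sts per cm.
99 × 0.8 = 79.20 sts.
Nearest multiple of 10: 80.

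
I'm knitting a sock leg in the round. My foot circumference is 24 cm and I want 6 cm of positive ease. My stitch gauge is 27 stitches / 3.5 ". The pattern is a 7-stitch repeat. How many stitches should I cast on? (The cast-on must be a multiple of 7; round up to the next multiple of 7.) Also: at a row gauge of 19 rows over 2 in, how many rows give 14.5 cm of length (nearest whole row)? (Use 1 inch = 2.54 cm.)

Finished = 24 + 6 = 30 cm.
30 cm × 1/2.54 = 11.81 inches.
27/3.5 = 7.714 sts per in; 11.81 × 7.714 = 91.11 sts.
Next multiple of 7 → 98.
14.5 cm = 5.71 inches; × 9.5 = 54.23 → 54 rows.

Cast on 98 stitches; work 54 rows.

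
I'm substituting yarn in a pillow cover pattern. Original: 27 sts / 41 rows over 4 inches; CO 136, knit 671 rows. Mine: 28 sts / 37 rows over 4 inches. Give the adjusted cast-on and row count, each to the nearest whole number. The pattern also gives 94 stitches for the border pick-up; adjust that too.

Stitches: 136 × 28/27 = 141.04 → 141.
Rows: 671 × 37/41 = 605.54 → 606.
border pick-up: 94 × 28/27 = 97.48 → 97.

Cast on 141 stitches; work 606 rows; border pick-up 97 stitches.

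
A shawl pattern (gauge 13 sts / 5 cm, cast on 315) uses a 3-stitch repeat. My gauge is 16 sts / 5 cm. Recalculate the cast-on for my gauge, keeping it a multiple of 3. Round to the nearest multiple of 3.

315 × 16 / 13 = 387.69.
Nearest multiple of 3: 387.

CO 387 sts.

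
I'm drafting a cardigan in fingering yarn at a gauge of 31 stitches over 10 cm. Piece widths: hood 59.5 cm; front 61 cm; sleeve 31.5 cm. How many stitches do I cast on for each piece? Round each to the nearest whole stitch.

hood 184; front 189; sleeve 98.

Rate = 31/10 = 3.1 sts per cm.
hood: 59.5 × 3.1 = 184.45 → 184.
front: 61 × 3.1 = 189.10 → 189.
sleeve: 31.5 × 3.1 = 97.65 → 98.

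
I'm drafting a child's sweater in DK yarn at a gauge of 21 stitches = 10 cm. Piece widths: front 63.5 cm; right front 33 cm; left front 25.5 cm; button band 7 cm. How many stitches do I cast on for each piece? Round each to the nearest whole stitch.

Rate = 21/10 = 2.1 sts per cm.
front: 63.5 × 2.1 = 133.35 → 133.
right front: 33 × 2.1 = 69.30 → 69.
left front: 25.5 × 2.1 = 53.55 → 54.
button band: 7 × 2.1 = 14.70 → 15.

front 133; right front 69; left front 54; button band 15.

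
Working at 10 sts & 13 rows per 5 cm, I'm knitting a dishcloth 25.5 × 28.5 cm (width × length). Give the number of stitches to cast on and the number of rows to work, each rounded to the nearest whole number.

Stitch gauge = 10/5 = 2 sts/cm; 25.5 × 2 = 51.00 → 51 sts.
Row gauge = 13/5 = 2.6 rows/cm; 28.5 × 2.6 = 74.10 → 74 rows.

Cast on 51 stitches and work 74 rows.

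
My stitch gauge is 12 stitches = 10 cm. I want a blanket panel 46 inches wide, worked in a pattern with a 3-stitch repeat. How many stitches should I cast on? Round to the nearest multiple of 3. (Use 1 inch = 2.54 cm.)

46 in = 46 × 2.54 = 116.84 cm.
12 / 10 = 1.2 sts/cm.
116.84 × 1.2 = 140.21 sts.
→ 141.

141 stitches.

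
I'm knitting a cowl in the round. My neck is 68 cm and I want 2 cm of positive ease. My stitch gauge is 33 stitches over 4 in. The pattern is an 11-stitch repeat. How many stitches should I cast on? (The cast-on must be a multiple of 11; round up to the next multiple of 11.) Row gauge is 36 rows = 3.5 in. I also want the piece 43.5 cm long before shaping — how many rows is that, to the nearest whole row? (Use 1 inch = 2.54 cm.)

Finished = 68 + 2 = 70 cm.
70 cm × 1/2.54 = 27.56 inches.
33/4 = 8.25 sts per in; 27.56 × 8.25 = 227.36 sts.
Next multiple of 11 → 231.
43.5 cm = 17.13 inches; × 10.286 = 176.15 → 176 rows.

Cast on 231 stitches; work 176 rows.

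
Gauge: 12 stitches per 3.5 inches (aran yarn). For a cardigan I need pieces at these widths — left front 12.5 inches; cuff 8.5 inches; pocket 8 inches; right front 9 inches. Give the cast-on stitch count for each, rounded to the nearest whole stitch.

Rate = 12/3.5 = 3.429 sts per in.
left front: 12.5 × 3.429 = 42.86 → 43.
cuff: 8.5 × 3.429 = 29.14 → 29.
pocket: 8 × 3.429 = 27.43 → 27.
right front: 9 × 3.429 = 30.86 → 31.

left front 43; cuff 29; pocket 27; right front 31.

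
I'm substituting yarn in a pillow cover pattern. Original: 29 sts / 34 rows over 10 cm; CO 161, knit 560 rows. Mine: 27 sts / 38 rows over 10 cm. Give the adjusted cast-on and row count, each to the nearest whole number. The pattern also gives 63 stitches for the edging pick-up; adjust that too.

Stitches: 161 × 27/29 = 149.90 → 150.
Rows: 560 × 38/34 = 625.88 → 626.
edging pick-up: 63 × 27/29 = 58.66 → 59.

Cast on 150 stitches; work 626 rows; edging pick-up 59 stitches.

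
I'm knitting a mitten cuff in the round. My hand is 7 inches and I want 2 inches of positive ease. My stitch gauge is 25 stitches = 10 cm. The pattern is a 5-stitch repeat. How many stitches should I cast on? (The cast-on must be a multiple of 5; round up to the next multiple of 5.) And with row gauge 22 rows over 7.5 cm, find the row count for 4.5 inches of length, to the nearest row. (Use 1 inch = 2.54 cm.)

Finished = 7 + 2 = 9 inches.
9 inches × 2.54 = 22.86 cm.
25/10 = 2.5 sts per cm; 22.86 × 2.5 = 57.15 sts.
Next multiple of 5 → 60.
4.5 inches = 11.43 cm; × 2.933 = 33.53 → 34 rows.

Cast on 60 stitches; work 34 rows.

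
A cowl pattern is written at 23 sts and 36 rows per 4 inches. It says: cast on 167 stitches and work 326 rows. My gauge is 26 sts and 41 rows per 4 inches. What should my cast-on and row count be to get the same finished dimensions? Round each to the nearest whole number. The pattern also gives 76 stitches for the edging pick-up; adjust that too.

Cast on 189 stitches; work 371 rows; edging pick-up 86 stitches.

Stitches: 167 × 26/23 = 188.78 → 189.
Rows: 326 × 41/36 = 371.28 → 371.
edging pick-up: 76 × 26/23 = 85.91 → 86.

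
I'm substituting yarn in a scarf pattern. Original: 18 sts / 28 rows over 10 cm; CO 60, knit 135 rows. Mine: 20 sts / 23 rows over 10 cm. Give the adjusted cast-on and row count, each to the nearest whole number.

Stitches: 60 × 20/18 = 66.67 → 67.
Rows: 135 × 23/28 = 110.89 → 111.

Cast on 67 stitches; work 111 rows.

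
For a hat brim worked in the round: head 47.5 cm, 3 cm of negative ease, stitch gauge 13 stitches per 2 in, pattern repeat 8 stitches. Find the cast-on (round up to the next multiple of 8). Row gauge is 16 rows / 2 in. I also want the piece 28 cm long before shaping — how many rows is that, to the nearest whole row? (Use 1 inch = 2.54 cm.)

Cast on 120 stitches; work 88 rows.

Finished = 47.5 − 3 = 44.5 cm.
44.5 cm × 1/2.54 = 17.52 inches.
13/2 = 6.5 sts per in; 17.52 × 6.5 = 113.88 sts.
Next multiple of 8 → 120.
28 cm = 11.02 inches; × 8 = 88.19 → 88 rows.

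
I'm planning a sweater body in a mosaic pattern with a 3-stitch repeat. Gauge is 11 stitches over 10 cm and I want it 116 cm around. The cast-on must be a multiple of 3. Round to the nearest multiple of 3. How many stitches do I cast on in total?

11 / 10 = 1.1 sts per cm.
116 × 1.1 = 127.60 sts.
Nearest multiple of 3: 129.

CO 129 sts.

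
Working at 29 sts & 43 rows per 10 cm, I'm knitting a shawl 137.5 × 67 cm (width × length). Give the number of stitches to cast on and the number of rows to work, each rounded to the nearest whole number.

Cast on 399 stitches and work 288 rows.

Stitch gauge = 29/10 = 2.9 sts/cm; 137.5 × 2.9 = 398.75 → 399 sts.
Row gauge = 43/10 = 4.3 rows/cm; 67 × 4.3 = 288.10 → 288 rows.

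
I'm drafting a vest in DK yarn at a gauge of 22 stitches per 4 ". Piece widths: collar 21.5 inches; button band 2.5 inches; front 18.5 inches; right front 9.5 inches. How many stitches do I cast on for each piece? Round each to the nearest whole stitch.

Rate = 22/4 = 5.5 sts per in.
collar: 21.5 × 5.5 = 118.25 → 118.
button band: 2.5 × 5.5 = 13.75 → 14.
front: 18.5 × 5.5 = 101.75 → 102.
right front: 9.5 × 5.5 = 52.25 → 52.

collar 118; button band 14; front 102; right front 52.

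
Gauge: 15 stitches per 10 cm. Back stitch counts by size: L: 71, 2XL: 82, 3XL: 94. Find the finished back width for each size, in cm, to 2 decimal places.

15/10 = 1.5 sts per cm.
L: 71 / 1.5 = 47.333 → 47.33 cm.
2XL: 82 / 1.5 = 54.667 → 54.67 cm.
3XL: 94 / 1.5 = 62.667 → 62.67 cm.

L 47.33 cm; 2XL 54.67 cm; 3XL 62.67 cm.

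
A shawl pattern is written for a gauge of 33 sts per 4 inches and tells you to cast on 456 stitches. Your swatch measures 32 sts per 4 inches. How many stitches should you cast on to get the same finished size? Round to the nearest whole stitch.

Scale factor = 32 / 33 = 0.970.
456 × 32 / 33 = 442.18 sts.
→ 442 sts.

442 stitches.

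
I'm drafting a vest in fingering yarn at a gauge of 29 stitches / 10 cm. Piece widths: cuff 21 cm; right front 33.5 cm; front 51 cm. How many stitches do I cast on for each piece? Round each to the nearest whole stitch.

Rate = 29/10 = 2.9 sts per cm.
cuff: 21 × 2.9 = 60.90 → 61.
right front: 33.5 × 2.9 = 97.15 → 97.
front: 51 × 2.9 = 147.90 → 148.

cuff 61; right front 97; front 148.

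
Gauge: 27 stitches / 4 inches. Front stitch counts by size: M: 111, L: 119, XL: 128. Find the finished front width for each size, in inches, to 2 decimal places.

M 16.44 inches; L 17.63 inches; XL 18.96 inches.

27/4 = 6.75 sts per in.
M: 111 / 6.75 = 16.444 → 16.44 in.
L: 119 / 6.75 = 17.630 → 17.63 in.
XL: 128 / 6.75 = 18.963 → 18.96 in.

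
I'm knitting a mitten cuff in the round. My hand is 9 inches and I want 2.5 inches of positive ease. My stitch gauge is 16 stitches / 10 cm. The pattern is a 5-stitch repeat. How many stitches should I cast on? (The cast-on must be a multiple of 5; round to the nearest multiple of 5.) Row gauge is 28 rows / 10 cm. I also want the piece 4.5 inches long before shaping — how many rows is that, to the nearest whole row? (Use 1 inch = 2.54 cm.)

Finished = 9 + 2.5 = 11.5 inches.
11.5 inches × 2.54 = 29.21 cm.
16/10 = 1.6 sts per cm; 29.21 × 1.6 = 46.74 sts.
Nearest multiple of 5 → 45.
4.5 inches = 11.43 cm; × 2.8 = 32.00 → 32 rows.

Cast on 45 stitches; work 32 rows.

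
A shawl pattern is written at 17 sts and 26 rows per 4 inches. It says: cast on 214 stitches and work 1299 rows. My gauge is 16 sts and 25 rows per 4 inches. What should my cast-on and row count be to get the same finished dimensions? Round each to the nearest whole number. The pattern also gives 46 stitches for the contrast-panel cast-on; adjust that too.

Stitches: 214 × 16/17 = 201.41 → 201.
Rows: 1299 × 25/26 = 1249.04 → 1249.
contrast-panel cast-on: 46 × 16/17 = 43.29 → 43.

Cast on 201 stitches; work 1249 rows; contrast-panel cast-on 43 stitches.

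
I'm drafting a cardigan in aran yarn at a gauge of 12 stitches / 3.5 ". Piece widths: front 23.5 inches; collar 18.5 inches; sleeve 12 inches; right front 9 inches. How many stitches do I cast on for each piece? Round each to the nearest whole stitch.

front 81; collar 63; sleeve 41; right front 31.

Rate = 12/3.5 = 3.429 sts per in.
front: 23.5 × 3.429 = 80.57 → 81.
collar: 18.5 × 3.429 = 63.43 → 63.
sleeve: 12 × 3.429 = 41.14 → 41.
right front: 9 × 3.429 = 30.86 → 31.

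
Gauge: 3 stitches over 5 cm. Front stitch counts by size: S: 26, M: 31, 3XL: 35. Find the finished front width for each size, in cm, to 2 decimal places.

S 43.33 cm; M 51.67 cm; 3XL 58.33 cm.

3/5 = 0.6 sts per cm.
S: 26 / 0.6 = 43.333 → 43.33 cm.
M: 31 / 0.6 = 51.667 → 51.67 cm.
3XL: 35 / 0.6 = 58.333 → 58.33 cm.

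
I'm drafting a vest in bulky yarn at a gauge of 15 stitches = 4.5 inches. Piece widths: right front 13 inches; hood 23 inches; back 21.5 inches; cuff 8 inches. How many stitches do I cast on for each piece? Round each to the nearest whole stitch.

Rate = 15/4.5 = 3.333 sts per in.
right front: 13 × 3.333 = 43.33 → 43.
hood: 23 × 3.333 = 76.67 → 77.
back: 21.5 × 3.333 = 71.67 → 72.
cuff: 8 × 3.333 = 26.67 → 27.

right front 43; hood 77; back 72; cuff 27.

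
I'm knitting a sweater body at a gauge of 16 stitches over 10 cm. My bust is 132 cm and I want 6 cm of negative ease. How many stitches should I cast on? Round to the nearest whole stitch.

Finished = 132 − 6 = 126 cm.
16 / 10 = 1.6 sts per cm.
126.00 × 1.6 = 201.60 sts.
→ 202 sts.

CO 202 sts.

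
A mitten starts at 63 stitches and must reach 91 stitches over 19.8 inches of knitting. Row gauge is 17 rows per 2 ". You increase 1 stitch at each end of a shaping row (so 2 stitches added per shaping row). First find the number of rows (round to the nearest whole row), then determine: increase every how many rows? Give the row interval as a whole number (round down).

Increase every 12th row.

Rows = 19.8 × 8.5 = 168.3 → 168 rows.
Stitches to add: 28 → 14 shaping rows (at 2 st each).
168 / 14 = 12.00 → every 12 rows.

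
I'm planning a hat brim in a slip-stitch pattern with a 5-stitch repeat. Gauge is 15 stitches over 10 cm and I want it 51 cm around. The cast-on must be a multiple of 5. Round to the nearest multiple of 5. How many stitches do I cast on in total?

75 stitches.

15 / 10 = 1.5 sts per cm.
51 × 1.5 = 76.50 sts.
Nearest multiple of 5: 75.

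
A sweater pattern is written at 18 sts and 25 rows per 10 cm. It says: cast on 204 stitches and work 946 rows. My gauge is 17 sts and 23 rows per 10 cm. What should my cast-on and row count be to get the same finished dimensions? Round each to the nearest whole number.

Cast on 193 stitches; work 870 rows.

Stitches: 204 × 17/18 = 192.67 → 193.
Rows: 946 × 23/25 = 870.32 → 870.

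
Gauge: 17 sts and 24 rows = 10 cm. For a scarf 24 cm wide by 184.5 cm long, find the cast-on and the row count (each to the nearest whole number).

Stitch gauge = 17/10 = 1.7 sts/cm; 24 × 1.7 = 40.80 → 41 sts.
Row gauge = 24/10 = 2.4 rows/cm; 184.5 × 2.4 = 442.80 → 443 rows.

Cast on 41 stitches and work 443 rows.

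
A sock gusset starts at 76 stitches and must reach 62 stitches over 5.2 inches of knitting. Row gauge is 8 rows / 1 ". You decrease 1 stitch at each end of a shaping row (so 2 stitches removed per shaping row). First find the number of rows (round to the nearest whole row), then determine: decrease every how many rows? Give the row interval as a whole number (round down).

Rows = 5.2 × 8 = 41.6 → 42 rows.
Stitches to remove: 14 → 7 shaping rows (at 2 st each).
42 / 7 = 6.00 → every 6 rows.

Decrease every 6th row.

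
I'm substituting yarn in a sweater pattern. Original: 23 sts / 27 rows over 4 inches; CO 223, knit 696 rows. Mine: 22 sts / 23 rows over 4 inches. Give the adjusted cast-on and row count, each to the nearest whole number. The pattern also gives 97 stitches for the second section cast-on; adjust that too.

Cast on 213 stitches; work 593 rows; second section cast-on 93 stitches.

Stitches: 223 × 22/23 = 213.30 → 213.
Rows: 696 × 23/27 = 592.89 → 593.
second section cast-on: 97 × 22/23 = 92.78 → 93.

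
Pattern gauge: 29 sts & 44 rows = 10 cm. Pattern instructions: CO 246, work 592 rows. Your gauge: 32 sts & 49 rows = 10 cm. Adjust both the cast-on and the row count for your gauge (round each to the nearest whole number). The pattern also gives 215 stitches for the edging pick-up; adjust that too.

Cast on 271 stitches; work 659 rows; edging pick-up 237 stitches.

Stitches: 246 × 32/29 = 271.45 → 271.
Rows: 592 × 49/44 = 659.27 → 659.
edging pick-up: 215 × 32/29 = 237.24 → 237.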